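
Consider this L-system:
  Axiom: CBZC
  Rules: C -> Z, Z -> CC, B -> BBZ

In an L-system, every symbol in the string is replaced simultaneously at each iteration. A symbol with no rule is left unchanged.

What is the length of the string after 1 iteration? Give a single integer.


Answer: 7

Derivation:
Step 0: length = 4
Step 1: length = 7


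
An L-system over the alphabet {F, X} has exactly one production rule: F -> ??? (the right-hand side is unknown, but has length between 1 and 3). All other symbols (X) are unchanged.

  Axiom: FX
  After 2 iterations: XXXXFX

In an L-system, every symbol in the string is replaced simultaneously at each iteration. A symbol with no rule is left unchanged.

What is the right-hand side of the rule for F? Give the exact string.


Trying F -> XXF:
  Step 0: FX
  Step 1: XXFX
  Step 2: XXXXFX
Matches the given result.

Answer: XXF


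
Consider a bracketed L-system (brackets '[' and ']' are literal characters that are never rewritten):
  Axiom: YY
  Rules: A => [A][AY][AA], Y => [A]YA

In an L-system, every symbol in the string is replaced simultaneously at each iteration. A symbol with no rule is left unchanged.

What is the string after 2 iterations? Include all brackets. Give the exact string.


Step 0: YY
Step 1: [A]YA[A]YA
Step 2: [[A][AY][AA]][A]YA[A][AY][AA][[A][AY][AA]][A]YA[A][AY][AA]

Answer: [[A][AY][AA]][A]YA[A][AY][AA][[A][AY][AA]][A]YA[A][AY][AA]


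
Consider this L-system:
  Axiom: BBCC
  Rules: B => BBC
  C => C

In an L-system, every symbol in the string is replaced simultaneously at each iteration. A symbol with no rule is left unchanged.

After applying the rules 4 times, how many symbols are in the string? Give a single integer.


Answer: 64

Derivation:
Step 0: length = 4
Step 1: length = 8
Step 2: length = 16
Step 3: length = 32
Step 4: length = 64


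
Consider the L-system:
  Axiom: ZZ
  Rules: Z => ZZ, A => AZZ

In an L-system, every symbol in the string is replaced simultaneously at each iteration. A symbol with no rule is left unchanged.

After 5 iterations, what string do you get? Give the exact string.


Step 0: ZZ
Step 1: ZZZZ
Step 2: ZZZZZZZZ
Step 3: ZZZZZZZZZZZZZZZZ
Step 4: ZZZZZZZZZZZZZZZZZZZZZZZZZZZZZZZZ
Step 5: ZZZZZZZZZZZZZZZZZZZZZZZZZZZZZZZZZZZZZZZZZZZZZZZZZZZZZZZZZZZZZZZZ

Answer: ZZZZZZZZZZZZZZZZZZZZZZZZZZZZZZZZZZZZZZZZZZZZZZZZZZZZZZZZZZZZZZZZ


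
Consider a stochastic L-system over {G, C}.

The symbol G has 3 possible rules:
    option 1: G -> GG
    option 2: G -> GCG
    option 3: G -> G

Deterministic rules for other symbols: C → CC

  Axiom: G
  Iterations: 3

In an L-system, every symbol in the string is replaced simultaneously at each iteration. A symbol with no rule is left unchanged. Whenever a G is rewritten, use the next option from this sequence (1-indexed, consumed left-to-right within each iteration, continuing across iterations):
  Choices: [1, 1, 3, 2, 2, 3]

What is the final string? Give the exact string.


Step 0: G
Step 1: GG  (used choices [1])
Step 2: GGG  (used choices [1, 3])
Step 3: GCGGCGG  (used choices [2, 2, 3])

Answer: GCGGCGG


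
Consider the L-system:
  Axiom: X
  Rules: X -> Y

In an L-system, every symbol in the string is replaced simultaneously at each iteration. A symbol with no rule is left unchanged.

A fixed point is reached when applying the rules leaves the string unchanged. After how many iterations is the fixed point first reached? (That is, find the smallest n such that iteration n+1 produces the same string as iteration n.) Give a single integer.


Step 0: X
Step 1: Y
Step 2: Y  (unchanged — fixed point at step 1)

Answer: 1


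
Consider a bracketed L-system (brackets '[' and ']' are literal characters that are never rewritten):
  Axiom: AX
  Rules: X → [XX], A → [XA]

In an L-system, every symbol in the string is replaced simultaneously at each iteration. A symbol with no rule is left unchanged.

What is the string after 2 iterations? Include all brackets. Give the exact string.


Step 0: AX
Step 1: [XA][XX]
Step 2: [[XX][XA]][[XX][XX]]

Answer: [[XX][XA]][[XX][XX]]


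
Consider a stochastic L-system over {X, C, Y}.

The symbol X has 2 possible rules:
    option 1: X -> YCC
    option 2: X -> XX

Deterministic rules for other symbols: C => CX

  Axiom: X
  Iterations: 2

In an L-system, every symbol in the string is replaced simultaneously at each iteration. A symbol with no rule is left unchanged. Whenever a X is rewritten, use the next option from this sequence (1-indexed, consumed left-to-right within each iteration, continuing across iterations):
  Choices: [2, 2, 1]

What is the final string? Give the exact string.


Step 0: X
Step 1: XX  (used choices [2])
Step 2: XXYCC  (used choices [2, 1])

Answer: XXYCC


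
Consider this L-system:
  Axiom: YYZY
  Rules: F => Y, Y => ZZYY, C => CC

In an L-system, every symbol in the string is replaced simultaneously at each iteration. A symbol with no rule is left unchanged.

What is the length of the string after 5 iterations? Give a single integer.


Step 0: length = 4
Step 1: length = 13
Step 2: length = 31
Step 3: length = 67
Step 4: length = 139
Step 5: length = 283

Answer: 283


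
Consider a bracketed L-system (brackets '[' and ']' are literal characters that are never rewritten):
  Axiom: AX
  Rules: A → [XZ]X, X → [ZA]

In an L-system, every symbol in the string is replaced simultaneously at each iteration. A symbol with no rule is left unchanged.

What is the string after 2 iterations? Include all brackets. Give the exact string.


Answer: [[ZA]Z][ZA][Z[XZ]X]

Derivation:
Step 0: AX
Step 1: [XZ]X[ZA]
Step 2: [[ZA]Z][ZA][Z[XZ]X]


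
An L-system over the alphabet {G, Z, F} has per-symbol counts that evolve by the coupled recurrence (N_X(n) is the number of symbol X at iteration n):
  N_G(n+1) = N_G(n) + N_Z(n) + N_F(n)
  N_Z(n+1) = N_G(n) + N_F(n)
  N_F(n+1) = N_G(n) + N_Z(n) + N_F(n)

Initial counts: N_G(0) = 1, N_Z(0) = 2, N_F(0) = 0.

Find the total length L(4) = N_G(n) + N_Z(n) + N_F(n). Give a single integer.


Step 0: N_G=1, N_Z=2, N_F=0, L=3
Step 1: N_G=3, N_Z=1, N_F=3, L=7
Step 2: N_G=7, N_Z=6, N_F=7, L=20
Step 3: N_G=20, N_Z=14, N_F=20, L=54
Step 4: N_G=54, N_Z=40, N_F=54, L=148

Answer: 148


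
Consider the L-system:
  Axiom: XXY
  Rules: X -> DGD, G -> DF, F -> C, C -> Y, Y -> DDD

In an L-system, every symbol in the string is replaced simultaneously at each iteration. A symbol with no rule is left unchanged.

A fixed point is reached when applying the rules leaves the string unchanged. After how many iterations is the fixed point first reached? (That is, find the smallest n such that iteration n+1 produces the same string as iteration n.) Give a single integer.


Step 0: XXY
Step 1: DGDDGDDDD
Step 2: DDFDDDFDDDD
Step 3: DDCDDDCDDDD
Step 4: DDYDDDYDDDD
Step 5: DDDDDDDDDDDDDDD
Step 6: DDDDDDDDDDDDDDD  (unchanged — fixed point at step 5)

Answer: 5


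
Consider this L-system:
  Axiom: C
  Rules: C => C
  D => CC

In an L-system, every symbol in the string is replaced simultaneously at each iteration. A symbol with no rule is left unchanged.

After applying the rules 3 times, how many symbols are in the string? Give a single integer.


Answer: 1

Derivation:
Step 0: length = 1
Step 1: length = 1
Step 2: length = 1
Step 3: length = 1


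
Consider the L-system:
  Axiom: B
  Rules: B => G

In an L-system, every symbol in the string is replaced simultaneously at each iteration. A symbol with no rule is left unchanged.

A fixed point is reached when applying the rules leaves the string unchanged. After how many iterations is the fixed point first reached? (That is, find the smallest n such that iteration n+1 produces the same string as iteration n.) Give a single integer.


Step 0: B
Step 1: G
Step 2: G  (unchanged — fixed point at step 1)

Answer: 1


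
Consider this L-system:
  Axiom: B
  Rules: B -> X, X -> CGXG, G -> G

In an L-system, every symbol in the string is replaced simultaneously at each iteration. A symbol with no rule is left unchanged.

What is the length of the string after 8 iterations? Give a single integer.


Step 0: length = 1
Step 1: length = 1
Step 2: length = 4
Step 3: length = 7
Step 4: length = 10
Step 5: length = 13
Step 6: length = 16
Step 7: length = 19
Step 8: length = 22

Answer: 22


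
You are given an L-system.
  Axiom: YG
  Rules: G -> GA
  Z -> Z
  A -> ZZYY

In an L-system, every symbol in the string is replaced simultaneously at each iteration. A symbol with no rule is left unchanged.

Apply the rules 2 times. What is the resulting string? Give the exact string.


Answer: YGAZZYY

Derivation:
Step 0: YG
Step 1: YGA
Step 2: YGAZZYY


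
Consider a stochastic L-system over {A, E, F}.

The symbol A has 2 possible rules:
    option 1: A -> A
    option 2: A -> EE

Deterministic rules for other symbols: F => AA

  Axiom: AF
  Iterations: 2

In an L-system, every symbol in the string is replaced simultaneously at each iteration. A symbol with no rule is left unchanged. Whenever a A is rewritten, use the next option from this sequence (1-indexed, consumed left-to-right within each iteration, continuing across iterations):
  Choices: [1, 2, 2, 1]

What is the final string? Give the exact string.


Step 0: AF
Step 1: AAA  (used choices [1])
Step 2: EEEEA  (used choices [2, 2, 1])

Answer: EEEEA


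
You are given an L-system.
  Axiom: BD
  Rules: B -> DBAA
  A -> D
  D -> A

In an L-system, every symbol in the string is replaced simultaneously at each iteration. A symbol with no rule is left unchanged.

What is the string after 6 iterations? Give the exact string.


Answer: ADADADBAADDAADDAADDD

Derivation:
Step 0: BD
Step 1: DBAAA
Step 2: ADBAADDD
Step 3: DADBAADDAAA
Step 4: ADADBAADDAADDD
Step 5: DADADBAADDAADDAAA
Step 6: ADADADBAADDAADDAADDD


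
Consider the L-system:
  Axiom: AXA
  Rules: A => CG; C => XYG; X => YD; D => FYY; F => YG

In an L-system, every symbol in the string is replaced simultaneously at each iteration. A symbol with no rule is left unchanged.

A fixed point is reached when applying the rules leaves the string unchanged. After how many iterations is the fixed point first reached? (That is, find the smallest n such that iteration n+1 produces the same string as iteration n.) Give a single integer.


Answer: 5

Derivation:
Step 0: AXA
Step 1: CGYDCG
Step 2: XYGGYFYYXYGG
Step 3: YDYGGYYGYYYDYGG
Step 4: YFYYYGGYYGYYYFYYYGG
Step 5: YYGYYYGGYYGYYYYGYYYGG
Step 6: YYGYYYGGYYGYYYYGYYYGG  (unchanged — fixed point at step 5)


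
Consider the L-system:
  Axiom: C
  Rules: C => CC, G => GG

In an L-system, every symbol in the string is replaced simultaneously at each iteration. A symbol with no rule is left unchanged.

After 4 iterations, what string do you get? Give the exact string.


Step 0: C
Step 1: CC
Step 2: CCCC
Step 3: CCCCCCCC
Step 4: CCCCCCCCCCCCCCCC

Answer: CCCCCCCCCCCCCCCC


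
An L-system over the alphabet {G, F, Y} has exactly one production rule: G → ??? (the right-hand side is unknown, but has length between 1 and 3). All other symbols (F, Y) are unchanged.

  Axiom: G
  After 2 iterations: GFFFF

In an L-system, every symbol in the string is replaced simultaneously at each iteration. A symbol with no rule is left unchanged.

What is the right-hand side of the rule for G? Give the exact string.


Trying G → GFF:
  Step 0: G
  Step 1: GFF
  Step 2: GFFFF
Matches the given result.

Answer: GFF


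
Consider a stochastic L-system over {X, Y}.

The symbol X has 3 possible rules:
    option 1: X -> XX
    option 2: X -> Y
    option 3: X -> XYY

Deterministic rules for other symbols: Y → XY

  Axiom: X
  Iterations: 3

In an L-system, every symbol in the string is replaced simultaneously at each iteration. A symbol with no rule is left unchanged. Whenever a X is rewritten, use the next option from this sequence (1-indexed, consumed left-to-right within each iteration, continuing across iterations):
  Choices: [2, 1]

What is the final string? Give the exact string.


Answer: XXXY

Derivation:
Step 0: X
Step 1: Y  (used choices [2])
Step 2: XY  (used choices [])
Step 3: XXXY  (used choices [1])


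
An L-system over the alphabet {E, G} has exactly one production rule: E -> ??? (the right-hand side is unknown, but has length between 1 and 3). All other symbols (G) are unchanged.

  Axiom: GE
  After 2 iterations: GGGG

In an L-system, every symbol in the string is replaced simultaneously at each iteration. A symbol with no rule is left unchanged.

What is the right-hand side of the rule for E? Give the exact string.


Answer: GGG

Derivation:
Trying E -> GGG:
  Step 0: GE
  Step 1: GGGG
  Step 2: GGGG
Matches the given result.


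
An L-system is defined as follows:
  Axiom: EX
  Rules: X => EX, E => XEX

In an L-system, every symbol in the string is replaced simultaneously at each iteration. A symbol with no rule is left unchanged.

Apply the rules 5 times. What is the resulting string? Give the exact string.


Step 0: EX
Step 1: XEXEX
Step 2: EXXEXEXXEXEX
Step 3: XEXEXEXXEXEXXEXEXEXXEXEXXEXEX
Step 4: EXXEXEXXEXEXXEXEXEXXEXEXXEXEXEXXEXEXXEXEXXEXEXEXXEXEXXEXEXEXXEXEXXEXEX
Step 5: XEXEXEXXEXEXXEXEXEXXEXEXXEXEXEXXEXEXXEXEXXEXEXEXXEXEXXEXEXEXXEXEXXEXEXXEXEXEXXEXEXXEXEXEXXEXEXXEXEXEXXEXEXXEXEXXEXEXEXXEXEXXEXEXEXXEXEXXEXEXXEXEXEXXEXEXXEXEXEXXEXEXXEXEX

Answer: XEXEXEXXEXEXXEXEXEXXEXEXXEXEXEXXEXEXXEXEXXEXEXEXXEXEXXEXEXEXXEXEXXEXEXXEXEXEXXEXEXXEXEXEXXEXEXXEXEXEXXEXEXXEXEXXEXEXEXXEXEXXEXEXEXXEXEXXEXEXXEXEXEXXEXEXXEXEXEXXEXEXXEXEX


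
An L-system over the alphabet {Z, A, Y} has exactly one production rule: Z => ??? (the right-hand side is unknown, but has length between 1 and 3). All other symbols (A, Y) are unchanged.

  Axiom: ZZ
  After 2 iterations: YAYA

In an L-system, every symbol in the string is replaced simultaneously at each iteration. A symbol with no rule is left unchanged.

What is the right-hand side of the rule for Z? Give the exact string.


Answer: YA

Derivation:
Trying Z => YA:
  Step 0: ZZ
  Step 1: YAYA
  Step 2: YAYA
Matches the given result.


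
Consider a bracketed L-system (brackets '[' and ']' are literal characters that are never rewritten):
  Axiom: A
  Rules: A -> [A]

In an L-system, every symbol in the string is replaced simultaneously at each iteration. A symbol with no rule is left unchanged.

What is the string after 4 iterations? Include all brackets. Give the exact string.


Step 0: A
Step 1: [A]
Step 2: [[A]]
Step 3: [[[A]]]
Step 4: [[[[A]]]]

Answer: [[[[A]]]]


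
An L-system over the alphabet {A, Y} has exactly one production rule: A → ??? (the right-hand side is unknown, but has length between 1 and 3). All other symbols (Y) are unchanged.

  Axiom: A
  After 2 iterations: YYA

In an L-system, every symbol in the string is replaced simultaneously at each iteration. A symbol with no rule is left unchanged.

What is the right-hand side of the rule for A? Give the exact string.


Trying A → YA:
  Step 0: A
  Step 1: YA
  Step 2: YYA
Matches the given result.

Answer: YA


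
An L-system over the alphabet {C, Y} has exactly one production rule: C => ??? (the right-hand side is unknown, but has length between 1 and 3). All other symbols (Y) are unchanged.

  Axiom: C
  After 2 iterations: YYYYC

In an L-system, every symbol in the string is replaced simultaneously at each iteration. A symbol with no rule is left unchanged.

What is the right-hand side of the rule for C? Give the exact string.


Trying C => YYC:
  Step 0: C
  Step 1: YYC
  Step 2: YYYYC
Matches the given result.

Answer: YYC


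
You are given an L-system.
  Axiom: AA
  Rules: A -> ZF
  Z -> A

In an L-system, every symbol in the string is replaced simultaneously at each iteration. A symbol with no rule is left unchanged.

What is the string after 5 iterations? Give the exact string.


Step 0: AA
Step 1: ZFZF
Step 2: AFAF
Step 3: ZFFZFF
Step 4: AFFAFF
Step 5: ZFFFZFFF

Answer: ZFFFZFFF


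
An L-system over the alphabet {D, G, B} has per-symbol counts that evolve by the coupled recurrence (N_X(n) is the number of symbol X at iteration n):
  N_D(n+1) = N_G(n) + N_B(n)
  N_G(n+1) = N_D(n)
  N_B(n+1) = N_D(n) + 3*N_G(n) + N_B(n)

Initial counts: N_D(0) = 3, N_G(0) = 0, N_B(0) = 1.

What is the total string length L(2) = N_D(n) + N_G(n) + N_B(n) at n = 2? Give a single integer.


Step 0: N_D=3, N_G=0, N_B=1, L=4
Step 1: N_D=1, N_G=3, N_B=4, L=8
Step 2: N_D=7, N_G=1, N_B=14, L=22

Answer: 22


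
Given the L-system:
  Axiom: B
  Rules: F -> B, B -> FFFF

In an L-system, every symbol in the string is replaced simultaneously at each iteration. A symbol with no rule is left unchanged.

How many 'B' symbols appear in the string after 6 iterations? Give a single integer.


Step 0: B  (1 'B')
Step 1: FFFF  (0 'B')
Step 2: BBBB  (4 'B')
Step 3: FFFFFFFFFFFFFFFF  (0 'B')
Step 4: BBBBBBBBBBBBBBBB  (16 'B')
Step 5: FFFFFFFFFFFFFFFFFFFFFFFFFFFFFFFFFFFFFFFFFFFFFFFFFFFFFFFFFFFFFFFF  (0 'B')
Step 6: BBBBBBBBBBBBBBBBBBBBBBBBBBBBBBBBBBBBBBBBBBBBBBBBBBBBBBBBBBBBBBBB  (64 'B')

Answer: 64


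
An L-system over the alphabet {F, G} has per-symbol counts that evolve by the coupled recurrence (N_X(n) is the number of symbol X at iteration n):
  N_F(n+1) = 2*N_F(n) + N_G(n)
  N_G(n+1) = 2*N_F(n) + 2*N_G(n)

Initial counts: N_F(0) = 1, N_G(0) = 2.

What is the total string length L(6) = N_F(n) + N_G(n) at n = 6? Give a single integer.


Answer: 4616

Derivation:
Step 0: N_F=1, N_G=2, L=3
Step 1: N_F=4, N_G=6, L=10
Step 2: N_F=14, N_G=20, L=34
Step 3: N_F=48, N_G=68, L=116
Step 4: N_F=164, N_G=232, L=396
Step 5: N_F=560, N_G=792, L=1352
Step 6: N_F=1912, N_G=2704, L=4616


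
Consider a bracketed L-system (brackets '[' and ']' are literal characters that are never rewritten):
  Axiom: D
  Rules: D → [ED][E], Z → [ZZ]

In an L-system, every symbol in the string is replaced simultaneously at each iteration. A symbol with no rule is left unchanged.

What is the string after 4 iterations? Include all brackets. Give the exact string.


Step 0: D
Step 1: [ED][E]
Step 2: [E[ED][E]][E]
Step 3: [E[E[ED][E]][E]][E]
Step 4: [E[E[E[ED][E]][E]][E]][E]

Answer: [E[E[E[ED][E]][E]][E]][E]


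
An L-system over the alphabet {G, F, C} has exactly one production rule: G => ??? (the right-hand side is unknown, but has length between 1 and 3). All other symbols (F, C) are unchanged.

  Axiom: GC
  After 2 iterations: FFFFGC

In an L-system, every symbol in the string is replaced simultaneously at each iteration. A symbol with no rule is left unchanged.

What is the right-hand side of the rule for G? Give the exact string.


Answer: FFG

Derivation:
Trying G => FFG:
  Step 0: GC
  Step 1: FFGC
  Step 2: FFFFGC
Matches the given result.


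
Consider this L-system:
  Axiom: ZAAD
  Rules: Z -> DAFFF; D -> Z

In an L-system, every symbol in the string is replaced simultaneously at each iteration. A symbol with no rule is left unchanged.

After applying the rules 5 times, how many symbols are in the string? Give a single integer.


Step 0: length = 4
Step 1: length = 8
Step 2: length = 12
Step 3: length = 16
Step 4: length = 20
Step 5: length = 24

Answer: 24


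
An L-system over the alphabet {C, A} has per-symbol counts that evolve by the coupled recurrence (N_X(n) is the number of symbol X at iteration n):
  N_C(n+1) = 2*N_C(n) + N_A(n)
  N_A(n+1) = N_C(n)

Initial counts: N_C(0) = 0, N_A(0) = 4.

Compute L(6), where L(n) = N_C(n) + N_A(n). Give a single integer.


Step 0: N_C=0, N_A=4, L=4
Step 1: N_C=4, N_A=0, L=4
Step 2: N_C=8, N_A=4, L=12
Step 3: N_C=20, N_A=8, L=28
Step 4: N_C=48, N_A=20, L=68
Step 5: N_C=116, N_A=48, L=164
Step 6: N_C=280, N_A=116, L=396

Answer: 396


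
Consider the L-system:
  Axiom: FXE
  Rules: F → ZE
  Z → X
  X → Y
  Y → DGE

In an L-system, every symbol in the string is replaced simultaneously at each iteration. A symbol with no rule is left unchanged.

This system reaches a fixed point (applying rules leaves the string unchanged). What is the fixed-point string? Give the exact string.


Step 0: FXE
Step 1: ZEYE
Step 2: XEDGEE
Step 3: YEDGEE
Step 4: DGEEDGEE
Step 5: DGEEDGEE  (unchanged — fixed point at step 4)

Answer: DGEEDGEE


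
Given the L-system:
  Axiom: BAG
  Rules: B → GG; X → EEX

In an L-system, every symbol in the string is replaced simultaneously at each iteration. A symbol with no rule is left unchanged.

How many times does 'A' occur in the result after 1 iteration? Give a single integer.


Step 0: BAG  (1 'A')
Step 1: GGAG  (1 'A')

Answer: 1


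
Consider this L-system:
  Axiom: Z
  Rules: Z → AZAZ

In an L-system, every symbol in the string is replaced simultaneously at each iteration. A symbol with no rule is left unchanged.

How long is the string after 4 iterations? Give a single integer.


Answer: 46

Derivation:
Step 0: length = 1
Step 1: length = 4
Step 2: length = 10
Step 3: length = 22
Step 4: length = 46


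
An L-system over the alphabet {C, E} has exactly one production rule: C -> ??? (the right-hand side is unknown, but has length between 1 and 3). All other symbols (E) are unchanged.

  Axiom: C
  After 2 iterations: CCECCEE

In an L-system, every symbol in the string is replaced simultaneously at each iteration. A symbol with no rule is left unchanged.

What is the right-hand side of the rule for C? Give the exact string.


Answer: CCE

Derivation:
Trying C -> CCE:
  Step 0: C
  Step 1: CCE
  Step 2: CCECCEE
Matches the given result.


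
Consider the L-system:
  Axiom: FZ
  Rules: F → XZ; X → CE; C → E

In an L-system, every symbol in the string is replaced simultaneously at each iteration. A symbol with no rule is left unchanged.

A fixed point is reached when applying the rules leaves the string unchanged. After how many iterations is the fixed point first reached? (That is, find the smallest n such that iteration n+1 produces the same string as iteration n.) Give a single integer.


Step 0: FZ
Step 1: XZZ
Step 2: CEZZ
Step 3: EEZZ
Step 4: EEZZ  (unchanged — fixed point at step 3)

Answer: 3


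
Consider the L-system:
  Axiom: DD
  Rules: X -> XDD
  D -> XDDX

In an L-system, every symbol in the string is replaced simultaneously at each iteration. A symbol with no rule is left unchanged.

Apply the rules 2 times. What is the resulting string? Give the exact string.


Step 0: DD
Step 1: XDDXXDDX
Step 2: XDDXDDXXDDXXDDXDDXDDXXDDXXDD

Answer: XDDXDDXXDDXXDDXDDXDDXXDDXXDD


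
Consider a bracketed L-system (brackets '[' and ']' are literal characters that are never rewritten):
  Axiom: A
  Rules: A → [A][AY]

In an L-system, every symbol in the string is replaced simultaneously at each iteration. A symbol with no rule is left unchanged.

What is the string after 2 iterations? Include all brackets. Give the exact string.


Answer: [[A][AY]][[A][AY]Y]

Derivation:
Step 0: A
Step 1: [A][AY]
Step 2: [[A][AY]][[A][AY]Y]


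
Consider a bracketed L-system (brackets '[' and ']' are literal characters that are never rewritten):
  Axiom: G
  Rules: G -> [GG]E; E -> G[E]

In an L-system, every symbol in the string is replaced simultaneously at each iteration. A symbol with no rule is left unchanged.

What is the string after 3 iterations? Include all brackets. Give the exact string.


Answer: [[[GG]E[GG]E]G[E][[GG]E[GG]E]G[E]][GG]E[G[E]]

Derivation:
Step 0: G
Step 1: [GG]E
Step 2: [[GG]E[GG]E]G[E]
Step 3: [[[GG]E[GG]E]G[E][[GG]E[GG]E]G[E]][GG]E[G[E]]


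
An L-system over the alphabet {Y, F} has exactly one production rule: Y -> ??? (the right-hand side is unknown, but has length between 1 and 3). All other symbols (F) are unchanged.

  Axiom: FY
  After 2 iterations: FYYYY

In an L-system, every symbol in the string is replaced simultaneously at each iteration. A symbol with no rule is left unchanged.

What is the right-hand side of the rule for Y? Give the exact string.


Answer: YY

Derivation:
Trying Y -> YY:
  Step 0: FY
  Step 1: FYY
  Step 2: FYYYY
Matches the given result.


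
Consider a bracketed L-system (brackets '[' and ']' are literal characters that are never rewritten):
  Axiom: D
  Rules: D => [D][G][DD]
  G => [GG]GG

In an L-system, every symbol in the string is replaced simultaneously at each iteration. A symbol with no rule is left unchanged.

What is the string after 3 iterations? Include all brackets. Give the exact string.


Answer: [[[D][G][DD]][[GG]GG][[D][G][DD][D][G][DD]]][[[GG]GG[GG]GG][GG]GG[GG]GG][[[D][G][DD]][[GG]GG][[D][G][DD][D][G][DD]][[D][G][DD]][[GG]GG][[D][G][DD][D][G][DD]]]

Derivation:
Step 0: D
Step 1: [D][G][DD]
Step 2: [[D][G][DD]][[GG]GG][[D][G][DD][D][G][DD]]
Step 3: [[[D][G][DD]][[GG]GG][[D][G][DD][D][G][DD]]][[[GG]GG[GG]GG][GG]GG[GG]GG][[[D][G][DD]][[GG]GG][[D][G][DD][D][G][DD]][[D][G][DD]][[GG]GG][[D][G][DD][D][G][DD]]]


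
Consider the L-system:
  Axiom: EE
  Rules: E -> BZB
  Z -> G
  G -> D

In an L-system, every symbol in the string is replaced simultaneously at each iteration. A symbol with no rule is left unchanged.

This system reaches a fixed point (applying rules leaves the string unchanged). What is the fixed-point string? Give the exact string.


Answer: BDBBDB

Derivation:
Step 0: EE
Step 1: BZBBZB
Step 2: BGBBGB
Step 3: BDBBDB
Step 4: BDBBDB  (unchanged — fixed point at step 3)


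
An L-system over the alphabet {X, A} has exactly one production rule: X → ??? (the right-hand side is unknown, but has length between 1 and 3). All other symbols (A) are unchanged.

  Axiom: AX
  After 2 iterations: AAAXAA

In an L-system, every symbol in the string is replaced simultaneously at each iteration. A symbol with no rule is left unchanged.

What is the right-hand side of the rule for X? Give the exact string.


Trying X → AXA:
  Step 0: AX
  Step 1: AAXA
  Step 2: AAAXAA
Matches the given result.

Answer: AXA


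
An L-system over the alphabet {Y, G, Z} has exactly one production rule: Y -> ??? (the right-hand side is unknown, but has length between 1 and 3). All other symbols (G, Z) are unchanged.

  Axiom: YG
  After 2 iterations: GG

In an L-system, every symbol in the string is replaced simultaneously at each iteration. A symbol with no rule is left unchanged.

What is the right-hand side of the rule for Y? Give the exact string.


Answer: G

Derivation:
Trying Y -> G:
  Step 0: YG
  Step 1: GG
  Step 2: GG
Matches the given result.


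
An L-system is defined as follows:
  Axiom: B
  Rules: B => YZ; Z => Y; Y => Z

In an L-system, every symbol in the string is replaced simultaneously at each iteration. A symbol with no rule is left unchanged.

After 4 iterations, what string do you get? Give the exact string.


Step 0: B
Step 1: YZ
Step 2: ZY
Step 3: YZ
Step 4: ZY

Answer: ZY


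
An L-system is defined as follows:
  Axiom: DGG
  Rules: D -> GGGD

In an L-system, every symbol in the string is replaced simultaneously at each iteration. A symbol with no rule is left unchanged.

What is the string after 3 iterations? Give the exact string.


Step 0: DGG
Step 1: GGGDGG
Step 2: GGGGGGDGG
Step 3: GGGGGGGGGDGG

Answer: GGGGGGGGGDGG


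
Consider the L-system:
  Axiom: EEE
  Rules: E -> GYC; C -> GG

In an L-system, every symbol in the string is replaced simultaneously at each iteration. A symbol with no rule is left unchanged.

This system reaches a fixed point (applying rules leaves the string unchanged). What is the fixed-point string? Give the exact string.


Answer: GYGGGYGGGYGG

Derivation:
Step 0: EEE
Step 1: GYCGYCGYC
Step 2: GYGGGYGGGYGG
Step 3: GYGGGYGGGYGG  (unchanged — fixed point at step 2)


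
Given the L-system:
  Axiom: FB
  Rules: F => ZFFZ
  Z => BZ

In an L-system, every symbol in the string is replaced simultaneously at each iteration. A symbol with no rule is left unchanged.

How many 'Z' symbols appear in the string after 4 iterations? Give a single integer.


Step 0: FB  (0 'Z')
Step 1: ZFFZB  (2 'Z')
Step 2: BZZFFZZFFZBZB  (6 'Z')
Step 3: BBZBZZFFZZFFZBZBZZFFZZFFZBZBBZB  (14 'Z')
Step 4: BBBZBBZBZZFFZZFFZBZBZZFFZZFFZBZBBZBBZBZZFFZZFFZBZBZZFFZZFFZBZBBZBBBZB  (30 'Z')

Answer: 30


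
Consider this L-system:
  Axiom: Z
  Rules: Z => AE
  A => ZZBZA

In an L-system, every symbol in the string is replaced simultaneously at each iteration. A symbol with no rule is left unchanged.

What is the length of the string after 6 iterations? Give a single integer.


Step 0: length = 1
Step 1: length = 2
Step 2: length = 6
Step 3: length = 13
Step 4: length = 32
Step 5: length = 72
Step 6: length = 169

Answer: 169


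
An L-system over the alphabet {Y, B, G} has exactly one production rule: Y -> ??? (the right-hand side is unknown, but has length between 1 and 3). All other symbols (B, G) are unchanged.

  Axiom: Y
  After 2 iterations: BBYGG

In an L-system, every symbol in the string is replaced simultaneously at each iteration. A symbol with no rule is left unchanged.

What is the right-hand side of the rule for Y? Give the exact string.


Trying Y -> BYG:
  Step 0: Y
  Step 1: BYG
  Step 2: BBYGG
Matches the given result.

Answer: BYG


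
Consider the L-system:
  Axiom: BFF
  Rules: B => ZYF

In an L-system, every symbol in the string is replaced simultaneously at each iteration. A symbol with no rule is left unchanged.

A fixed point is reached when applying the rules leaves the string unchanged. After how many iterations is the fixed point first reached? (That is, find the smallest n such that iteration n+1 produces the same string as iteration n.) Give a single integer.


Answer: 1

Derivation:
Step 0: BFF
Step 1: ZYFFF
Step 2: ZYFFF  (unchanged — fixed point at step 1)


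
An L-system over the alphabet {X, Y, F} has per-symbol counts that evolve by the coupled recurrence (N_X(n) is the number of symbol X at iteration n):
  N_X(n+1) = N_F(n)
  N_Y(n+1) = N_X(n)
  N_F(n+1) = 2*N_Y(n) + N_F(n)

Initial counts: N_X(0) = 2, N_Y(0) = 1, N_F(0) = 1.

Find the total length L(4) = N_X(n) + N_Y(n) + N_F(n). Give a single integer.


Answer: 31

Derivation:
Step 0: N_X=2, N_Y=1, N_F=1, L=4
Step 1: N_X=1, N_Y=2, N_F=3, L=6
Step 2: N_X=3, N_Y=1, N_F=7, L=11
Step 3: N_X=7, N_Y=3, N_F=9, L=19
Step 4: N_X=9, N_Y=7, N_F=15, L=31


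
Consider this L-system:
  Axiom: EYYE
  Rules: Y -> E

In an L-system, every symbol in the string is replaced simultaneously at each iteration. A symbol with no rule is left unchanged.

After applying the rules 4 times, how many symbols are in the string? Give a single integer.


Step 0: length = 4
Step 1: length = 4
Step 2: length = 4
Step 3: length = 4
Step 4: length = 4

Answer: 4


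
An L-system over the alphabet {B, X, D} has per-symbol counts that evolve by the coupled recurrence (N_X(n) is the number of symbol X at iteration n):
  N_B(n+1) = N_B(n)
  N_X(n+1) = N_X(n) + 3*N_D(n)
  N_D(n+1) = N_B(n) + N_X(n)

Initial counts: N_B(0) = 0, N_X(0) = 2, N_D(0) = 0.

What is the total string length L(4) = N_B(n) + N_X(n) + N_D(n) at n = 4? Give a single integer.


Step 0: N_B=0, N_X=2, N_D=0, L=2
Step 1: N_B=0, N_X=2, N_D=2, L=4
Step 2: N_B=0, N_X=8, N_D=2, L=10
Step 3: N_B=0, N_X=14, N_D=8, L=22
Step 4: N_B=0, N_X=38, N_D=14, L=52

Answer: 52


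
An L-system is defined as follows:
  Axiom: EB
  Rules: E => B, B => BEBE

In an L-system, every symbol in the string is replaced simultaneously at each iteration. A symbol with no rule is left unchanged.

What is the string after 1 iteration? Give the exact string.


Answer: BBEBE

Derivation:
Step 0: EB
Step 1: BBEBE


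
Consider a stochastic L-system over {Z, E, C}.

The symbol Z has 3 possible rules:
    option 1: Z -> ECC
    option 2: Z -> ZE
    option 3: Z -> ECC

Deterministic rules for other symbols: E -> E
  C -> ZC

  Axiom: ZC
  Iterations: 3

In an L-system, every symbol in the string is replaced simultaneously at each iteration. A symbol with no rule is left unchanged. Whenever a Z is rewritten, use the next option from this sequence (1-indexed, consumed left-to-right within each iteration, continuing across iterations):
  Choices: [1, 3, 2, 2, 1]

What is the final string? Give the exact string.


Step 0: ZC
Step 1: ECCZC  (used choices [1])
Step 2: EZCZCECCZC  (used choices [3])
Step 3: EZEZCZEZCEZCZCECCZC  (used choices [2, 2, 1])

Answer: EZEZCZEZCEZCZCECCZC


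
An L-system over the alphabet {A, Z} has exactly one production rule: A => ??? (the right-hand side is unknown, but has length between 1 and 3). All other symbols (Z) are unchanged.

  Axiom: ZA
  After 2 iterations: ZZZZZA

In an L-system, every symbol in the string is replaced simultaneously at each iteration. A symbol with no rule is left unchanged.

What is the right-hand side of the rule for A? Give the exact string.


Answer: ZZA

Derivation:
Trying A => ZZA:
  Step 0: ZA
  Step 1: ZZZA
  Step 2: ZZZZZA
Matches the given result.


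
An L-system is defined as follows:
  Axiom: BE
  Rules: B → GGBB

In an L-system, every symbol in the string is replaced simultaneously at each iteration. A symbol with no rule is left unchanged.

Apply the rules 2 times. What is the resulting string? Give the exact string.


Answer: GGGGBBGGBBE

Derivation:
Step 0: BE
Step 1: GGBBE
Step 2: GGGGBBGGBBE


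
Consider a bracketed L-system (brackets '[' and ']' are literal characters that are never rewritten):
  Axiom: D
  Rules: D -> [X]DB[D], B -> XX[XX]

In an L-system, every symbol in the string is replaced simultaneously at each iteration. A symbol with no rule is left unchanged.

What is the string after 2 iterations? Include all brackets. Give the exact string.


Step 0: D
Step 1: [X]DB[D]
Step 2: [X][X]DB[D]XX[XX][[X]DB[D]]

Answer: [X][X]DB[D]XX[XX][[X]DB[D]]


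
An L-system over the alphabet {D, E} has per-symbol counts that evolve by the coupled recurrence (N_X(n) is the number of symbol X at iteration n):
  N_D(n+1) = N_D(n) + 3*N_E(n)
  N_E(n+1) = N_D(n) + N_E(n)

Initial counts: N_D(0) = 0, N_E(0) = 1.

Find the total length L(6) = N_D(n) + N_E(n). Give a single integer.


Answer: 568

Derivation:
Step 0: N_D=0, N_E=1, L=1
Step 1: N_D=3, N_E=1, L=4
Step 2: N_D=6, N_E=4, L=10
Step 3: N_D=18, N_E=10, L=28
Step 4: N_D=48, N_E=28, L=76
Step 5: N_D=132, N_E=76, L=208
Step 6: N_D=360, N_E=208, L=568


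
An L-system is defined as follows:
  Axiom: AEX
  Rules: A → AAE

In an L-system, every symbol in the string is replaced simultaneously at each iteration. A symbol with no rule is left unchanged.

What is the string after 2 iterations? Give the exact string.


Answer: AAEAAEEEX

Derivation:
Step 0: AEX
Step 1: AAEEX
Step 2: AAEAAEEEX


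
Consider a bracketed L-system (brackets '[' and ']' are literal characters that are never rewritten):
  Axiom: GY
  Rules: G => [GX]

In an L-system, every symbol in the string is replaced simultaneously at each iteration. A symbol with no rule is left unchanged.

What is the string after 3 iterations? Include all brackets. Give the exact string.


Step 0: GY
Step 1: [GX]Y
Step 2: [[GX]X]Y
Step 3: [[[GX]X]X]Y

Answer: [[[GX]X]X]Y


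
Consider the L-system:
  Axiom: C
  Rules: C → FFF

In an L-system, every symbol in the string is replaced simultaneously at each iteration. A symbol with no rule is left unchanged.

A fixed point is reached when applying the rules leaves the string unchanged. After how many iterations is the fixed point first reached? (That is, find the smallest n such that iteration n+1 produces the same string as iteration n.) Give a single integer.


Step 0: C
Step 1: FFF
Step 2: FFF  (unchanged — fixed point at step 1)

Answer: 1


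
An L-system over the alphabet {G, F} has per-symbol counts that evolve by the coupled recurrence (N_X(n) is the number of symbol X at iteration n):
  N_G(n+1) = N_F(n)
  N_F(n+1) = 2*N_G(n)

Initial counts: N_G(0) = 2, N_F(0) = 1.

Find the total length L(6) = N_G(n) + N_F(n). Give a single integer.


Answer: 24

Derivation:
Step 0: N_G=2, N_F=1, L=3
Step 1: N_G=1, N_F=4, L=5
Step 2: N_G=4, N_F=2, L=6
Step 3: N_G=2, N_F=8, L=10
Step 4: N_G=8, N_F=4, L=12
Step 5: N_G=4, N_F=16, L=20
Step 6: N_G=16, N_F=8, L=24


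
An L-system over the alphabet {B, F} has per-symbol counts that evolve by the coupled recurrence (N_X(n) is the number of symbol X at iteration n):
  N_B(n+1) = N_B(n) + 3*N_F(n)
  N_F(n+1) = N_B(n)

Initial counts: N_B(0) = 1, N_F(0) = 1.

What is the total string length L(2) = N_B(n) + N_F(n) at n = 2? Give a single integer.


Step 0: N_B=1, N_F=1, L=2
Step 1: N_B=4, N_F=1, L=5
Step 2: N_B=7, N_F=4, L=11

Answer: 11


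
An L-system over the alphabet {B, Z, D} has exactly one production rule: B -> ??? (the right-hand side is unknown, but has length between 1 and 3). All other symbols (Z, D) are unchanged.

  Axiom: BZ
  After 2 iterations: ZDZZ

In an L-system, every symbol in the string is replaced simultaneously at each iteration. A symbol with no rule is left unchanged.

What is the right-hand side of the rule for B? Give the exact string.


Answer: ZDZ

Derivation:
Trying B -> ZDZ:
  Step 0: BZ
  Step 1: ZDZZ
  Step 2: ZDZZ
Matches the given result.


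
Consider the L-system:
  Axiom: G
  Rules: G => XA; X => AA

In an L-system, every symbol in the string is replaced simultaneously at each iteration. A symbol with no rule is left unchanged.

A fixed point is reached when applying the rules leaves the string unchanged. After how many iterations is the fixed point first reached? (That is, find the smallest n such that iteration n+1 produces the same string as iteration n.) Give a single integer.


Step 0: G
Step 1: XA
Step 2: AAA
Step 3: AAA  (unchanged — fixed point at step 2)

Answer: 2


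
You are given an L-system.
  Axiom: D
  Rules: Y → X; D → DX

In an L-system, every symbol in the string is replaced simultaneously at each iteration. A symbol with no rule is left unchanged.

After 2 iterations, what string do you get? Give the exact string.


Answer: DXX

Derivation:
Step 0: D
Step 1: DX
Step 2: DXX


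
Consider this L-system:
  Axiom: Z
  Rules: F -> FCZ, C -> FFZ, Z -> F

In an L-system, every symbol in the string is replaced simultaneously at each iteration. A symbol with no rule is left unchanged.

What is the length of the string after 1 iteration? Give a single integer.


Answer: 1

Derivation:
Step 0: length = 1
Step 1: length = 1


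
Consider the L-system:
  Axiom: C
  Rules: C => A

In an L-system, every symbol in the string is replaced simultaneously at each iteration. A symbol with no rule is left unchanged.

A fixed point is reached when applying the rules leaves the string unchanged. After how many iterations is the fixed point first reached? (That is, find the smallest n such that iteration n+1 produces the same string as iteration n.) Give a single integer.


Answer: 1

Derivation:
Step 0: C
Step 1: A
Step 2: A  (unchanged — fixed point at step 1)


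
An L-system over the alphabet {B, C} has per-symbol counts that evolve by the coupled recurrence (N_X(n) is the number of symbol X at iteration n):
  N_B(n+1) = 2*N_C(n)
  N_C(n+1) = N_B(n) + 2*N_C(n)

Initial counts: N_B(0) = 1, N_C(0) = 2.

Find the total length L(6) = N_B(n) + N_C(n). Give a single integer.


Step 0: N_B=1, N_C=2, L=3
Step 1: N_B=4, N_C=5, L=9
Step 2: N_B=10, N_C=14, L=24
Step 3: N_B=28, N_C=38, L=66
Step 4: N_B=76, N_C=104, L=180
Step 5: N_B=208, N_C=284, L=492
Step 6: N_B=568, N_C=776, L=1344

Answer: 1344


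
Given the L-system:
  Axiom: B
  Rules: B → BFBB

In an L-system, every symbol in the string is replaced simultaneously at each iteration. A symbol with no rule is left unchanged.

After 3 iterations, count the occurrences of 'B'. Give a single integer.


Step 0: B  (1 'B')
Step 1: BFBB  (3 'B')
Step 2: BFBBFBFBBBFBB  (9 'B')
Step 3: BFBBFBFBBBFBBFBFBBFBFBBBFBBBFBBFBFBBBFBB  (27 'B')

Answer: 27


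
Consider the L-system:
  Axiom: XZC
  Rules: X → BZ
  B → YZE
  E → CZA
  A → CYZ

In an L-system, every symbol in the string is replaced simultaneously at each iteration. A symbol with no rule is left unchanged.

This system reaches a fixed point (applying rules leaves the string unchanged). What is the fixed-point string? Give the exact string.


Answer: YZCZCYZZZC

Derivation:
Step 0: XZC
Step 1: BZZC
Step 2: YZEZZC
Step 3: YZCZAZZC
Step 4: YZCZCYZZZC
Step 5: YZCZCYZZZC  (unchanged — fixed point at step 4)
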